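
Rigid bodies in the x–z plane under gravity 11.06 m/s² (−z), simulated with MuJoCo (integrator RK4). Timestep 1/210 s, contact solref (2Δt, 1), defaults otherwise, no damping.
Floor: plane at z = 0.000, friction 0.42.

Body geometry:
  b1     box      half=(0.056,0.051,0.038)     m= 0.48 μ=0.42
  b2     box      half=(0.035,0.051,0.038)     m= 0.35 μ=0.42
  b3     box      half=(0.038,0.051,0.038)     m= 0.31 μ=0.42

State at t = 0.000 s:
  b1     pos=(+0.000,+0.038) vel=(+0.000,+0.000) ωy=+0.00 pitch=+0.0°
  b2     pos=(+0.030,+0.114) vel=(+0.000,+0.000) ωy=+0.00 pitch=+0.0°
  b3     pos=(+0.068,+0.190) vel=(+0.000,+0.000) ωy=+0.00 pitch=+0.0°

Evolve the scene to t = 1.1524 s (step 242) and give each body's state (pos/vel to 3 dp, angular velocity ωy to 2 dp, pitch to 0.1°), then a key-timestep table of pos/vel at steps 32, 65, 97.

State at t = 1.1524 s:
  b1     pos=(+0.000,+0.038) vel=(+0.000,+0.000) ωy=+0.00 pitch=+0.0°
  b2     pos=(+0.030,+0.114) vel=(+0.000,+0.000) ωy=+0.00 pitch=+0.0°
  b3     pos=(+0.101,+0.038) vel=(+0.000,+0.000) ωy=+0.00 pitch=+90.0°

Key-timestep trajectory:
   step    t(s)  b1.x    b1.z    b1.vx   b1.vz   b2.x    b2.z    b2.vx   b2.vz   b3.x    b3.z    b3.vx   b3.vz 
     32  0.1524   +0.000  +0.038  +0.000  +0.000   +0.030  +0.114  +0.000  +0.000   +0.076  +0.188  +0.137  -0.052
     65  0.3095   +0.000  +0.038  +0.000  +0.000   +0.030  +0.114  +0.000  +0.000   +0.117  +0.122  +0.299  -1.138
     97  0.4619   +0.000  +0.038  +0.000  +0.000   +0.030  +0.114  +0.000  +0.000   +0.125  +0.050  -0.169  -0.062


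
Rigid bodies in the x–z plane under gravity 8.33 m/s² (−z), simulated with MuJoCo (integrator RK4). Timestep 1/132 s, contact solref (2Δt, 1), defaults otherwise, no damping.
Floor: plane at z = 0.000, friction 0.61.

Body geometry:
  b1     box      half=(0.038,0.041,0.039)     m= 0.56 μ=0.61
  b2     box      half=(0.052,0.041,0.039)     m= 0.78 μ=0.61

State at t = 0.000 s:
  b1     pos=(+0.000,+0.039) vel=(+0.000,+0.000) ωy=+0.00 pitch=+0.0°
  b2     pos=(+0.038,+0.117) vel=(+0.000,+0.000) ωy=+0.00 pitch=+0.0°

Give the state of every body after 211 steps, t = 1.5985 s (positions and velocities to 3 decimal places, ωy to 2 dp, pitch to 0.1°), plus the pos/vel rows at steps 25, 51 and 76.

State at t = 1.5985 s:
  b1     pos=(+0.000,+0.039) vel=(+0.000,+0.000) ωy=+0.00 pitch=+0.0°
  b2     pos=(+0.088,+0.052) vel=(+0.000,+0.000) ωy=+0.00 pitch=+90.0°

Key-timestep trajectory:
   step    t(s)  b1.x    b1.z    b1.vx   b1.vz   b2.x    b2.z    b2.vx   b2.vz 
     25  0.1894   +0.000  +0.039  +0.000  +0.000   +0.039  +0.117  +0.008  +0.000
     51  0.3864   +0.000  +0.039  +0.000  +0.000   +0.044  +0.116  +0.062  -0.009
     76  0.5758   +0.000  +0.039  +0.000  +0.000   +0.074  +0.095  +0.248  -0.450


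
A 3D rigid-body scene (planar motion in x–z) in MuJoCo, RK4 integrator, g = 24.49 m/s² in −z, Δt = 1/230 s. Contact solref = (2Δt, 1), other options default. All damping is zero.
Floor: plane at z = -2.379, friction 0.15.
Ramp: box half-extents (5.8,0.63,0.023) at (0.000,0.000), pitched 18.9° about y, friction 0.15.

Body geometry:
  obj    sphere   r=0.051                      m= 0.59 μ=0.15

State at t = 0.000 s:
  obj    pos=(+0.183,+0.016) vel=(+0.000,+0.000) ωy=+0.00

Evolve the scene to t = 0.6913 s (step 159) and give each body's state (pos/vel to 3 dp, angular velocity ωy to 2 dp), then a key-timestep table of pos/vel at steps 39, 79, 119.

State at t = 0.6913 s:
  obj    pos=(+1.464,-0.423) vel=(+3.706,-1.269) ωy=+76.78

Key-timestep trajectory:
   step    t(s)  obj.x    obj.z    obj.vx   obj.vz 
     39  0.1696   +0.260  -0.011  +0.909  -0.311
     79  0.3435   +0.499  -0.093  +1.842  -0.631
    119  0.5174   +0.901  -0.230  +2.774  -0.950


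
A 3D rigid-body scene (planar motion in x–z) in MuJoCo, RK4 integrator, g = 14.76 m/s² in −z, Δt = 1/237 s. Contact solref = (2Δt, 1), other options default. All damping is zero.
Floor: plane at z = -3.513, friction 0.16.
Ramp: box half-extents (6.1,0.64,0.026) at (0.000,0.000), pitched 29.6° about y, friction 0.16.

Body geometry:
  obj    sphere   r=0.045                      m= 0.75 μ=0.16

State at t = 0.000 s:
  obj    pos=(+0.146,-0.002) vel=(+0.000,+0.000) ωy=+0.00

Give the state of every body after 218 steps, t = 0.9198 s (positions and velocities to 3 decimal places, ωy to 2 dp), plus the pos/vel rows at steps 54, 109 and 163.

State at t = 0.9198 s:
  obj    pos=(+2.076,-1.098) vel=(+4.197,-2.368) ωy=+104.76

Key-timestep trajectory:
   step    t(s)  obj.x    obj.z    obj.vx   obj.vz 
     54  0.2278   +0.265  -0.069  +1.043  -0.586
    109  0.4599   +0.630  -0.276  +2.101  -1.184
    163  0.6878   +1.226  -0.615  +3.138  -1.776


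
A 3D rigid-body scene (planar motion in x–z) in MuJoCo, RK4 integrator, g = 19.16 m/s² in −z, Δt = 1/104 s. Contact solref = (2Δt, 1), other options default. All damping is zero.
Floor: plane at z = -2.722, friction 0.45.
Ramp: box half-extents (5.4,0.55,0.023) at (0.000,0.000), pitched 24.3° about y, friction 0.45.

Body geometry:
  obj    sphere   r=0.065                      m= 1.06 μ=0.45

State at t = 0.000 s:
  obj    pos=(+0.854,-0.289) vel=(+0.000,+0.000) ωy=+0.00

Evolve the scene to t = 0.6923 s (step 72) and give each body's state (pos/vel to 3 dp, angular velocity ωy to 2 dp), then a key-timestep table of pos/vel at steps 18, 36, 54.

State at t = 0.6923 s:
  obj    pos=(+2.084,-0.844) vel=(+3.552,-1.604) ωy=+59.96

Key-timestep trajectory:
   step    t(s)  obj.x    obj.z    obj.vx   obj.vz 
     18  0.1731   +0.931  -0.324  +0.888  -0.401
     36  0.3462   +1.162  -0.428  +1.776  -0.802
     54  0.5192   +1.546  -0.602  +2.664  -1.203


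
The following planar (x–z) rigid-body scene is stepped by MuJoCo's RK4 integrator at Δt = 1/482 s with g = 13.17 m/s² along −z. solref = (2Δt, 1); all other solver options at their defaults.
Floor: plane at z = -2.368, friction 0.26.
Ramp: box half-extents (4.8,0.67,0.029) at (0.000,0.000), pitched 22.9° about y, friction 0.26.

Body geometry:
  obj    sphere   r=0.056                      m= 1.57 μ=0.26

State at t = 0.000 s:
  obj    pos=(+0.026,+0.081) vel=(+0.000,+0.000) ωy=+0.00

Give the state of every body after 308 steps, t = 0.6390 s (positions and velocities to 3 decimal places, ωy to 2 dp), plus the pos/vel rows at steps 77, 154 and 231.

State at t = 0.6390 s:
  obj    pos=(+0.715,-0.210) vel=(+2.155,-0.910) ωy=+41.77

Key-timestep trajectory:
   step    t(s)  obj.x    obj.z    obj.vx   obj.vz 
     77  0.1598   +0.069  +0.063  +0.539  -0.228
    154  0.3195   +0.198  +0.009  +1.077  -0.455
    231  0.4793   +0.413  -0.082  +1.616  -0.683


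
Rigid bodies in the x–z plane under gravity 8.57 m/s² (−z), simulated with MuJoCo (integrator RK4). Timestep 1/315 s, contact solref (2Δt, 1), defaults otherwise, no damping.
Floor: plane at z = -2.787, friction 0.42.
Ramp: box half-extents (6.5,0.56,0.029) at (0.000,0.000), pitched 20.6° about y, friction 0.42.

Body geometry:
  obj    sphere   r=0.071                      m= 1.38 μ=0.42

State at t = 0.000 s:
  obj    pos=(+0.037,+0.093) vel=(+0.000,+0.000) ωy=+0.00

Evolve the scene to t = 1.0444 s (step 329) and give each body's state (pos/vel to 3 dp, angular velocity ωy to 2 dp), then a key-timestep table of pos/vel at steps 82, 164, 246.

State at t = 1.0444 s:
  obj    pos=(+1.137,-0.320) vel=(+2.106,-0.791) ωy=+31.68

Key-timestep trajectory:
   step    t(s)  obj.x    obj.z    obj.vx   obj.vz 
     82  0.2603   +0.105  +0.067  +0.525  -0.197
    164  0.5206   +0.310  -0.010  +1.050  -0.395
    246  0.7810   +0.652  -0.138  +1.575  -0.592


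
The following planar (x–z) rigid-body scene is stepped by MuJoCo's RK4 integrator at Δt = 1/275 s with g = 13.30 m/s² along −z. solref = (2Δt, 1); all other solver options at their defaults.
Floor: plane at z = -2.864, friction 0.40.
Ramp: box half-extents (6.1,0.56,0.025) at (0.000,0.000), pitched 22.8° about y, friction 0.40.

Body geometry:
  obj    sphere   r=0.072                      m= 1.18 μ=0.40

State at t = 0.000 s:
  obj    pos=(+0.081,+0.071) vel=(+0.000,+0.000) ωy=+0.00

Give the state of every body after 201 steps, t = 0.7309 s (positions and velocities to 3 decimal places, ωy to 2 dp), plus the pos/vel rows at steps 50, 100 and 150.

State at t = 0.7309 s:
  obj    pos=(+0.988,-0.310) vel=(+2.481,-1.043) ωy=+37.37

Key-timestep trajectory:
   step    t(s)  obj.x    obj.z    obj.vx   obj.vz 
     50  0.1818   +0.137  +0.048  +0.617  -0.259
    100  0.3636   +0.305  -0.023  +1.234  -0.519
    150  0.5455   +0.586  -0.141  +1.851  -0.778


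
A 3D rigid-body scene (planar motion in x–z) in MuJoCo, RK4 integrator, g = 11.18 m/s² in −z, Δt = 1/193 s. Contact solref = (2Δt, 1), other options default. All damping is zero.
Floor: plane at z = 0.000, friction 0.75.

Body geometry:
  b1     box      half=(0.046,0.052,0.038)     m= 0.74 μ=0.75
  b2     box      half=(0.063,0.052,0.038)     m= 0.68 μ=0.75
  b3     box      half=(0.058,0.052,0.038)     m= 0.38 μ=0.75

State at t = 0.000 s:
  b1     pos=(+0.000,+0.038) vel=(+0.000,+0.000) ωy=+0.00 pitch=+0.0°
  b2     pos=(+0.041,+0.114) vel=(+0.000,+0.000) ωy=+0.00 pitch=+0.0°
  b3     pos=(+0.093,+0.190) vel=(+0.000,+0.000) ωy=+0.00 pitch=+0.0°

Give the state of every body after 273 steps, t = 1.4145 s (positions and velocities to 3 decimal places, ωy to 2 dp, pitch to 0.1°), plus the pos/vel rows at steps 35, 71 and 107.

State at t = 1.4145 s:
  b1     pos=(+0.000,+0.038) vel=(+0.000,+0.000) ωy=+0.00 pitch=+0.0°
  b2     pos=(+0.096,+0.063) vel=(+0.000,+0.000) ωy=+0.00 pitch=+90.0°
  b3     pos=(+0.312,+0.038) vel=(+0.000,+0.000) ωy=+0.00 pitch=+180.0°

Key-timestep trajectory:
   step    t(s)  b1.x    b1.z    b1.vx   b1.vz   b2.x    b2.z    b2.vx   b2.vz   b3.x    b3.z    b3.vx   b3.vz 
     35  0.1813   +0.000  +0.038  -0.001  +0.000   +0.056  +0.113  +0.193  -0.062   +0.133  +0.163  +0.464  -0.463
     71  0.3679   +0.000  +0.038  +0.000  +0.000   +0.105  +0.067  +0.128  +0.073   +0.229  +0.065  +0.300  +0.169
    107  0.5544   +0.000  +0.038  +0.000  +0.000   +0.093  +0.064  +0.024  -0.005   +0.274  +0.066  +0.304  -0.103


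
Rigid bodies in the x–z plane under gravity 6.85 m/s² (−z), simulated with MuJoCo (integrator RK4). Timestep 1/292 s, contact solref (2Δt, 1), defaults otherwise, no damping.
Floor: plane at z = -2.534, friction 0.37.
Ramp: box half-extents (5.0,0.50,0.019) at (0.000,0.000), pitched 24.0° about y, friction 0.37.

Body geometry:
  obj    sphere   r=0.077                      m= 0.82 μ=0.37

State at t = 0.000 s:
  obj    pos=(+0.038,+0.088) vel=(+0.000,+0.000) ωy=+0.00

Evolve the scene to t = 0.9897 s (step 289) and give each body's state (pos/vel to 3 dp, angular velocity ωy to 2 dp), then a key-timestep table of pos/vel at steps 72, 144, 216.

State at t = 0.9897 s:
  obj    pos=(+0.929,-0.308) vel=(+1.799,-0.801) ωy=+25.58

Key-timestep trajectory:
   step    t(s)  obj.x    obj.z    obj.vx   obj.vz 
     72  0.2466   +0.093  +0.064  +0.448  -0.200
    144  0.4932   +0.259  -0.010  +0.897  -0.399
    216  0.7397   +0.536  -0.133  +1.345  -0.599


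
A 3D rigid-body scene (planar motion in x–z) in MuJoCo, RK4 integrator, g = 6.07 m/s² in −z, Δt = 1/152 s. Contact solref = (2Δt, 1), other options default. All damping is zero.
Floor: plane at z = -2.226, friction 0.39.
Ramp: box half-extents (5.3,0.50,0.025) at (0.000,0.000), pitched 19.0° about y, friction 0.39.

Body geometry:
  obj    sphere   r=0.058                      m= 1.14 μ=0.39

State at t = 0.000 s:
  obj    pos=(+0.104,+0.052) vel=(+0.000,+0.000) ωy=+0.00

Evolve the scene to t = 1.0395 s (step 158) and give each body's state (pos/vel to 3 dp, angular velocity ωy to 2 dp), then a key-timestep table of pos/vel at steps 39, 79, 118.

State at t = 1.0395 s:
  obj    pos=(+0.825,-0.196) vel=(+1.387,-0.478) ωy=+25.29

Key-timestep trajectory:
   step    t(s)  obj.x    obj.z    obj.vx   obj.vz 
     39  0.2566   +0.148  +0.037  +0.343  -0.118
     79  0.5197   +0.284  -0.010  +0.694  -0.239
    118  0.7763   +0.506  -0.087  +1.036  -0.357


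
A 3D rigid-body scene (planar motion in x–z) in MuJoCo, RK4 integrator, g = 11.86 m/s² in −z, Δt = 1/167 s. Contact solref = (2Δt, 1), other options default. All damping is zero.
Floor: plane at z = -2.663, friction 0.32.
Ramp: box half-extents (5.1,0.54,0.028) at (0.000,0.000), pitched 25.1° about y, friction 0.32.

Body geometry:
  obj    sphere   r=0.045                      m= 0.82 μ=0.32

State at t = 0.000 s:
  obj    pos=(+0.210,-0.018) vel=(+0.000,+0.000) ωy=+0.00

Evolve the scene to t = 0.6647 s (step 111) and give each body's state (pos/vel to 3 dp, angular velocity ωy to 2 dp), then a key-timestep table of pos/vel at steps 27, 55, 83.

State at t = 0.6647 s:
  obj    pos=(+0.929,-0.355) vel=(+2.163,-1.013) ωy=+53.06

Key-timestep trajectory:
   step    t(s)  obj.x    obj.z    obj.vx   obj.vz 
     27  0.1617   +0.253  -0.038  +0.526  -0.247
     55  0.3293   +0.387  -0.101  +1.072  -0.502
     83  0.4970   +0.612  -0.206  +1.617  -0.758


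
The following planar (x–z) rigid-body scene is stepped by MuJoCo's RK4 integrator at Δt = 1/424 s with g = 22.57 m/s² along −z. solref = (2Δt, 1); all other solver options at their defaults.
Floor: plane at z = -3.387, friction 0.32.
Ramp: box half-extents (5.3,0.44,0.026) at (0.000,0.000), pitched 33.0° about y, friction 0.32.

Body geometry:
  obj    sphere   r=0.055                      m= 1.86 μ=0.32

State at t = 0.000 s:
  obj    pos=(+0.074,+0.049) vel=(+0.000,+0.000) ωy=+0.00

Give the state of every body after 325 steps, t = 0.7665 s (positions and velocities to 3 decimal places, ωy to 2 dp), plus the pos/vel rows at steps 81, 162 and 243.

State at t = 0.7665 s:
  obj    pos=(+2.237,-1.356) vel=(+5.645,-3.666) ωy=+122.35

Key-timestep trajectory:
   step    t(s)  obj.x    obj.z    obj.vx   obj.vz 
     81  0.1910   +0.208  -0.039  +1.407  -0.914
    162  0.3821   +0.611  -0.301  +2.814  -1.827
    243  0.5731   +1.283  -0.737  +4.220  -2.741


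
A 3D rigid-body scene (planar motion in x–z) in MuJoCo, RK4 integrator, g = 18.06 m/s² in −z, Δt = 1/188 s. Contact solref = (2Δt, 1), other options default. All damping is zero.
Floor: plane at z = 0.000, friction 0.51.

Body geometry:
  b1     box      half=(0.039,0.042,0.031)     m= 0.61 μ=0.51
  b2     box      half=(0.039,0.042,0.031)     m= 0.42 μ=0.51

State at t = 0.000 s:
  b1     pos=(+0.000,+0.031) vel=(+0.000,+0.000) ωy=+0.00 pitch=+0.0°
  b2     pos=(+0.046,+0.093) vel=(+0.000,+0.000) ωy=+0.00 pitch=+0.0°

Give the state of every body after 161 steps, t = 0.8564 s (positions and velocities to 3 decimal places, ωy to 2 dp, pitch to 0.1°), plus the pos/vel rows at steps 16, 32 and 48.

State at t = 0.8564 s:
  b1     pos=(+0.000,+0.031) vel=(+0.000,+0.000) ωy=+0.00 pitch=+0.0°
  b2     pos=(+0.085,+0.039) vel=(+0.000,+0.000) ωy=+0.00 pitch=+90.0°

Key-timestep trajectory:
   step    t(s)  b1.x    b1.z    b1.vx   b1.vz   b2.x    b2.z    b2.vx   b2.vz 
     16  0.0851   +0.000  +0.031  +0.000  +0.000   +0.055  +0.090  +0.229  -0.121
     32  0.1702   +0.000  +0.031  +0.000  +0.000   +0.081  +0.041  +0.474  -0.946
     48  0.2553   +0.000  +0.031  +0.000  +0.000   +0.084  +0.038  -0.076  -0.002


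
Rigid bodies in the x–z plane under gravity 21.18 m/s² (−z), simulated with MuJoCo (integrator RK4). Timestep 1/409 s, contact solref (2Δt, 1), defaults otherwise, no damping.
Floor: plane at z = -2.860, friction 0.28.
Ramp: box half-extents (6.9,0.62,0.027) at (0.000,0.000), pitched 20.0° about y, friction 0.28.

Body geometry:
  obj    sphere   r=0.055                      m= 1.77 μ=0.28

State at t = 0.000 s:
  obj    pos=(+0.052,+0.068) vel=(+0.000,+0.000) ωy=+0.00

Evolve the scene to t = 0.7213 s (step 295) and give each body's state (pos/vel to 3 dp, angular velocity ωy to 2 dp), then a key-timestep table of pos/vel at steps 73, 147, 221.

State at t = 0.7213 s:
  obj    pos=(+1.317,-0.392) vel=(+3.507,-1.276) ωy=+67.85

Key-timestep trajectory:
   step    t(s)  obj.x    obj.z    obj.vx   obj.vz 
     73  0.1785   +0.130  +0.040  +0.868  -0.316
    147  0.3594   +0.366  -0.046  +1.748  -0.636
    221  0.5403   +0.762  -0.190  +2.627  -0.956


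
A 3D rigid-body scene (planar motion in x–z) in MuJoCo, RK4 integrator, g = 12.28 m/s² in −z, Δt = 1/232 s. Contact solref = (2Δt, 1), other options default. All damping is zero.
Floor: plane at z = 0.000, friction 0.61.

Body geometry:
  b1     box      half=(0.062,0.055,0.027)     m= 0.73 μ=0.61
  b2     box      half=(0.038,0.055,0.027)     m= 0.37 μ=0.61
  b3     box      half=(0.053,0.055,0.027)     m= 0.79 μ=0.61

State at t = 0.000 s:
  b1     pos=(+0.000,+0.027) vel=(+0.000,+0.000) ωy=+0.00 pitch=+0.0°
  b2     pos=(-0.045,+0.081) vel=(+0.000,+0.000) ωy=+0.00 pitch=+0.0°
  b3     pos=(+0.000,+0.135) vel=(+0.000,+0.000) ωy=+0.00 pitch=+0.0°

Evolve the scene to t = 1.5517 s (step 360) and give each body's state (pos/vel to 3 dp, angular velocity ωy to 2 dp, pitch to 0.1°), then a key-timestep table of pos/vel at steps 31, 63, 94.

State at t = 1.5517 s:
  b1     pos=(+0.000,+0.027) vel=(+0.000,+0.000) ωy=+0.00 pitch=+0.0°
  b2     pos=(-0.045,+0.081) vel=(+0.000,+0.000) ωy=+0.00 pitch=+0.0°
  b3     pos=(+0.132,+0.027) vel=(+0.000,+0.000) ωy=+0.00 pitch=+180.0°

Key-timestep trajectory:
   step    t(s)  b1.x    b1.z    b1.vx   b1.vz   b2.x    b2.z    b2.vx   b2.vz   b3.x    b3.z    b3.vx   b3.vz 
     31  0.1336   +0.000  +0.027  +0.000  +0.000   -0.045  +0.081  -0.001  +0.000   +0.012  +0.128  +0.193  -0.168
     63  0.2716   +0.000  +0.027  +0.001  -0.001   -0.045  +0.081  +0.002  +0.000   +0.053  +0.107  +0.381  -0.047
     94  0.4052   +0.000  +0.027  +0.000  +0.000   -0.045  +0.081  +0.000  +0.000   +0.106  +0.085  +0.461  -0.622


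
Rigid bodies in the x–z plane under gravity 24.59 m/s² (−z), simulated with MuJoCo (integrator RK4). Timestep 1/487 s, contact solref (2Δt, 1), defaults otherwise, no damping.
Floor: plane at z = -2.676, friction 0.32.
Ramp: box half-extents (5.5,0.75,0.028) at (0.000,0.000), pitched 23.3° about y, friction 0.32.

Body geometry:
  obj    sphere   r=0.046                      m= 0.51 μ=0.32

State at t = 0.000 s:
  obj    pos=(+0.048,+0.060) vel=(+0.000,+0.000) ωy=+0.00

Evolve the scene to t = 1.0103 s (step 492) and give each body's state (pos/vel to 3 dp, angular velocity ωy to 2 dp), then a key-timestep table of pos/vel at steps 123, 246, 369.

State at t = 1.0103 s:
  obj    pos=(+3.304,-1.343) vel=(+6.446,-2.776) ωy=+152.57

Key-timestep trajectory:
   step    t(s)  obj.x    obj.z    obj.vx   obj.vz 
    123  0.2526   +0.252  -0.028  +1.612  -0.694
    246  0.5051   +0.862  -0.291  +3.223  -1.388
    369  0.7577   +1.880  -0.729  +4.835  -2.082


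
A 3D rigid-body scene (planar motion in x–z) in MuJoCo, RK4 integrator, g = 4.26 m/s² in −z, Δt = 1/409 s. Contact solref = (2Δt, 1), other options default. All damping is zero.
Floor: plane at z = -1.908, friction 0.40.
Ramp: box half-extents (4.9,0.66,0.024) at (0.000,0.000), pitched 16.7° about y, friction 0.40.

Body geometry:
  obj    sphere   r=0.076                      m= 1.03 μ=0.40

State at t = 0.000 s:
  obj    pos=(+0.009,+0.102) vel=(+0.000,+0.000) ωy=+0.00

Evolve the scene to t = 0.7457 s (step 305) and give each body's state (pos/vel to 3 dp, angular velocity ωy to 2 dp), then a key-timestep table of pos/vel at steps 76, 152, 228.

State at t = 0.7457 s:
  obj    pos=(+0.242,+0.032) vel=(+0.625,-0.187) ωy=+8.58

Key-timestep trajectory:
   step    t(s)  obj.x    obj.z    obj.vx   obj.vz 
     76  0.1858   +0.023  +0.097  +0.156  -0.047
    152  0.3716   +0.067  +0.084  +0.311  -0.093
    228  0.5575   +0.139  +0.063  +0.467  -0.140


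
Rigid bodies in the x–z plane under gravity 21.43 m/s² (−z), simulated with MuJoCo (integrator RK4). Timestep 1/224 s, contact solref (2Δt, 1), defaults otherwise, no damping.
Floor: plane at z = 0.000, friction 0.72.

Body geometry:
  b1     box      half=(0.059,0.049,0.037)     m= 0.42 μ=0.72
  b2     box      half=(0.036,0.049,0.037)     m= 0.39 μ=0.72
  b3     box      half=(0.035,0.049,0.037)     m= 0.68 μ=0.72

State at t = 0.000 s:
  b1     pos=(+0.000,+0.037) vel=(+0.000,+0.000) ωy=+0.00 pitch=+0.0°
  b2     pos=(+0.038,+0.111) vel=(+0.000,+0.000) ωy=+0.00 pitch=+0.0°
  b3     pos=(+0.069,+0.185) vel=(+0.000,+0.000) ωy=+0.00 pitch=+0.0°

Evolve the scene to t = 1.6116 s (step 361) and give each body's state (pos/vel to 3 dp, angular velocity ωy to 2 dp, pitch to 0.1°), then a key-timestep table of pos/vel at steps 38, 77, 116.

State at t = 1.6116 s:
  b1     pos=(+0.000,+0.037) vel=(+0.000,+0.000) ωy=+0.00 pitch=+0.0°
  b2     pos=(+0.103,+0.036) vel=(+0.000,+0.000) ωy=+0.00 pitch=+90.0°
  b3     pos=(+0.201,+0.035) vel=(+0.000,+0.000) ωy=+0.00 pitch=+90.0°

Key-timestep trajectory:
   step    t(s)  b1.x    b1.z    b1.vx   b1.vz   b2.x    b2.z    b2.vx   b2.vz   b3.x    b3.z    b3.vx   b3.vz 
     38  0.1696   +0.000  +0.037  +0.000  +0.000   +0.039  +0.111  +0.007  +0.004   +0.072  +0.184  +0.020  -0.002
     77  0.3438   +0.000  +0.037  -0.001  +0.000   +0.044  +0.113  +0.071  +0.027   +0.085  +0.182  +0.193  -0.045
    116  0.5179   +0.000  +0.037  +0.000  +0.000   +0.091  +0.098  +0.515  -0.754   +0.178  +0.086  +0.761  -1.820


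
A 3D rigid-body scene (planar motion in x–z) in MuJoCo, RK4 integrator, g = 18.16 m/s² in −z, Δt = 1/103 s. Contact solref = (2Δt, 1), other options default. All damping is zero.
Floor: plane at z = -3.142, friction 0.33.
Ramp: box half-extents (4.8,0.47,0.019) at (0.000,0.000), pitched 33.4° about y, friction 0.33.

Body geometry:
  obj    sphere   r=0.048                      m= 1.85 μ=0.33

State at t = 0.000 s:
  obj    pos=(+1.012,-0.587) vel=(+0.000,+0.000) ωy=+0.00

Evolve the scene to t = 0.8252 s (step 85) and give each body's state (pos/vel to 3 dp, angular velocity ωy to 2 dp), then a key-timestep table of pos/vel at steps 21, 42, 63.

State at t = 0.8252 s:
  obj    pos=(+3.042,-1.926) vel=(+4.919,-3.243) ωy=+122.71

Key-timestep trajectory:
   step    t(s)  obj.x    obj.z    obj.vx   obj.vz 
     21  0.2039   +1.136  -0.669  +1.216  -0.801
     42  0.4078   +1.508  -0.914  +2.431  -1.603
     63  0.6117   +2.127  -1.322  +3.646  -2.404


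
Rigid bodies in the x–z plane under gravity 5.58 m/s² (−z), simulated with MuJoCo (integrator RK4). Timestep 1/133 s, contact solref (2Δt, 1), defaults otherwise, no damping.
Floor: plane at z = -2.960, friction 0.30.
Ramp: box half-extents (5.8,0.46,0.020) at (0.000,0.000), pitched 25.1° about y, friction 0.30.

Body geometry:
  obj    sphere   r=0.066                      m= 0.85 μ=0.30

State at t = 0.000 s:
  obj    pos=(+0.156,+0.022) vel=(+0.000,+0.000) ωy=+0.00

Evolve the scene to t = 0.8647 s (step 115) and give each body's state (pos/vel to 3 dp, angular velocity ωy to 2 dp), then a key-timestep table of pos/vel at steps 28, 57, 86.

State at t = 0.8647 s:
  obj    pos=(+0.728,-0.246) vel=(+1.324,-0.620) ωy=+22.14

Key-timestep trajectory:
   step    t(s)  obj.x    obj.z    obj.vx   obj.vz 
     28  0.2105   +0.190  +0.006  +0.322  -0.151
     57  0.4286   +0.297  -0.044  +0.656  -0.307
     86  0.6466   +0.476  -0.128  +0.990  -0.464


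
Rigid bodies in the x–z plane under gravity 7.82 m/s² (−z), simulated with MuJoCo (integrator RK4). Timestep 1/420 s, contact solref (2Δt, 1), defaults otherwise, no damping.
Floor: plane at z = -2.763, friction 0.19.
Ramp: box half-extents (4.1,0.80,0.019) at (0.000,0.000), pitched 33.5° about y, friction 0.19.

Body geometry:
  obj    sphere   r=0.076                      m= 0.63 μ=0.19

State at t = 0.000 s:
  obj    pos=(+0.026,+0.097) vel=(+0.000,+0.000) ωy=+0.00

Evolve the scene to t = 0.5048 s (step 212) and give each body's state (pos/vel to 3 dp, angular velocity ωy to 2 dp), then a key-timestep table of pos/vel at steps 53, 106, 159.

State at t = 0.5048 s:
  obj    pos=(+0.354,-0.120) vel=(+1.298,-0.859) ωy=+20.47

Key-timestep trajectory:
   step    t(s)  obj.x    obj.z    obj.vx   obj.vz 
     53  0.1262   +0.047  +0.083  +0.324  -0.219
    106  0.2524   +0.108  +0.042  +0.650  -0.429
    159  0.3786   +0.211  -0.025  +0.974  -0.643


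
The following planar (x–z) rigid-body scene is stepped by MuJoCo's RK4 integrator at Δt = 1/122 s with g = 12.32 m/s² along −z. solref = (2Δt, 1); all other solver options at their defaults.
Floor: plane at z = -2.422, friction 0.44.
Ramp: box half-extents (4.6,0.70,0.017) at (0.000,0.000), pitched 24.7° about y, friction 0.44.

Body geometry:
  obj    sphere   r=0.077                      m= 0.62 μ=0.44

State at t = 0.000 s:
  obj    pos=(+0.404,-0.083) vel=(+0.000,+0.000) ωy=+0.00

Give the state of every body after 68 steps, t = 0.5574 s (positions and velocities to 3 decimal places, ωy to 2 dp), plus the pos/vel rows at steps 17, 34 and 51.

State at t = 0.5574 s:
  obj    pos=(+0.923,-0.321) vel=(+1.862,-0.856) ωy=+26.61

Key-timestep trajectory:
   step    t(s)  obj.x    obj.z    obj.vx   obj.vz 
     17  0.1393   +0.437  -0.097  +0.466  -0.214
     34  0.2787   +0.534  -0.142  +0.931  -0.428
     51  0.4180   +0.696  -0.217  +1.397  -0.642


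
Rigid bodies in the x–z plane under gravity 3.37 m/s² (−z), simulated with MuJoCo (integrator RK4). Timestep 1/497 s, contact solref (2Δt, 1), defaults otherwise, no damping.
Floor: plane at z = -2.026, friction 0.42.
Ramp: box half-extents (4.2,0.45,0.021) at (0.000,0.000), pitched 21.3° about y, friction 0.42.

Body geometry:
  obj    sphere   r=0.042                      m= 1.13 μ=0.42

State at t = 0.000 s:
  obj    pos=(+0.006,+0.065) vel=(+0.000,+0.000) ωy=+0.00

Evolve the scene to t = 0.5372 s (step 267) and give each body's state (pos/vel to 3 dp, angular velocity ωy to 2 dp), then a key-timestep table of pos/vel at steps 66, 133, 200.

State at t = 0.5372 s:
  obj    pos=(+0.124,+0.019) vel=(+0.438,-0.171) ωy=+11.18

Key-timestep trajectory:
   step    t(s)  obj.x    obj.z    obj.vx   obj.vz 
     66  0.1328   +0.013  +0.062  +0.108  -0.042
    133  0.2676   +0.035  +0.054  +0.218  -0.085
    200  0.4024   +0.072  +0.040  +0.328  -0.128


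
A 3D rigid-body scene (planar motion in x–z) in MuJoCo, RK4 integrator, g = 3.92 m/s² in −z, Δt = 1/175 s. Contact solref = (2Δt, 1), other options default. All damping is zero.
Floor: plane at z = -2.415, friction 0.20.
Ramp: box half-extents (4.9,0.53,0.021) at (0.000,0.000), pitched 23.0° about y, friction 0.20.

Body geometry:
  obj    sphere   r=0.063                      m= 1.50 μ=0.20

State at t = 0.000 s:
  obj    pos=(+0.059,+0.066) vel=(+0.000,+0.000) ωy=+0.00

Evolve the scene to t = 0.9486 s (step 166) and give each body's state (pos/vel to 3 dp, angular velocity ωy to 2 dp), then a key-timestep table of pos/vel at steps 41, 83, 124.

State at t = 0.9486 s:
  obj    pos=(+0.512,-0.126) vel=(+0.955,-0.406) ωy=+16.47

Key-timestep trajectory:
   step    t(s)  obj.x    obj.z    obj.vx   obj.vz 
     41  0.2343   +0.087  +0.054  +0.236  -0.100
     83  0.4743   +0.172  +0.018  +0.478  -0.203
    124  0.7086   +0.312  -0.041  +0.714  -0.303


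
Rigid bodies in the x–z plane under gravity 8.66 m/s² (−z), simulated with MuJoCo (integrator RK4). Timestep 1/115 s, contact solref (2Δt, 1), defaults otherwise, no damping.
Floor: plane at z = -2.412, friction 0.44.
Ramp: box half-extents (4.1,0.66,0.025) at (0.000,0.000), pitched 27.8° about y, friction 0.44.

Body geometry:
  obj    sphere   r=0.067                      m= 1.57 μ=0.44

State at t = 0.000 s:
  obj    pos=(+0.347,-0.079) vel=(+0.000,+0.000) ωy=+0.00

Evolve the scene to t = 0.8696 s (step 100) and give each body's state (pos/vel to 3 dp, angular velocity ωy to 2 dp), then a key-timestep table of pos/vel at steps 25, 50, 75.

State at t = 0.8696 s:
  obj    pos=(+1.312,-0.588) vel=(+2.219,-1.170) ωy=+37.43

Key-timestep trajectory:
   step    t(s)  obj.x    obj.z    obj.vx   obj.vz 
     25  0.2174   +0.407  -0.111  +0.555  -0.293
     50  0.4348   +0.588  -0.206  +1.110  -0.585
     75  0.6522   +0.890  -0.365  +1.664  -0.878


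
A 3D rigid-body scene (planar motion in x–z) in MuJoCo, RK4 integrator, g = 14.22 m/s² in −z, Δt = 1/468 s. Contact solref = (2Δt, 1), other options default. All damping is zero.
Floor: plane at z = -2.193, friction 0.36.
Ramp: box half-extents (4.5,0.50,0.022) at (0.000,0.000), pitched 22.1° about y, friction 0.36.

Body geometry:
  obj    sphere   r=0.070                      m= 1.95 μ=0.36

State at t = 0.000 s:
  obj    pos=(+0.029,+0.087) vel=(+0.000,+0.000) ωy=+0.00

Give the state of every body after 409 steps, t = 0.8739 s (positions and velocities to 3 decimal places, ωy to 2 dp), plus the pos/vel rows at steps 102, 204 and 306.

State at t = 0.8739 s:
  obj    pos=(+1.381,-0.462) vel=(+3.094,-1.256) ωy=+47.70

Key-timestep trajectory:
   step    t(s)  obj.x    obj.z    obj.vx   obj.vz 
    102  0.2179   +0.113  +0.053  +0.772  -0.313
    204  0.4359   +0.366  -0.049  +1.543  -0.627
    306  0.6538   +0.786  -0.220  +2.315  -0.940


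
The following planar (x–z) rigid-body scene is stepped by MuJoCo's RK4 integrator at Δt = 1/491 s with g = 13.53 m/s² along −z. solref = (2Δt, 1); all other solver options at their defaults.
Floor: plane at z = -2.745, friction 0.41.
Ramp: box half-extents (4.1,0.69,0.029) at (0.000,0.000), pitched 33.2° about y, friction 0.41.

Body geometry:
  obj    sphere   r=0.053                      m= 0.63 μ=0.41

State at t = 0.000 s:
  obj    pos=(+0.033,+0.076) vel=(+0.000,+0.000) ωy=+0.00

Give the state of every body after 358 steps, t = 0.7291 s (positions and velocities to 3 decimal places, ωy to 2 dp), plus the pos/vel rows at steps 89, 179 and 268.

State at t = 0.7291 s:
  obj    pos=(+1.210,-0.694) vel=(+3.229,-2.113) ωy=+72.79

Key-timestep trajectory:
   step    t(s)  obj.x    obj.z    obj.vx   obj.vz 
     89  0.1813   +0.106  +0.029  +0.803  -0.525
    179  0.3646   +0.327  -0.116  +1.614  -1.056
    268  0.5458   +0.693  -0.355  +2.417  -1.582


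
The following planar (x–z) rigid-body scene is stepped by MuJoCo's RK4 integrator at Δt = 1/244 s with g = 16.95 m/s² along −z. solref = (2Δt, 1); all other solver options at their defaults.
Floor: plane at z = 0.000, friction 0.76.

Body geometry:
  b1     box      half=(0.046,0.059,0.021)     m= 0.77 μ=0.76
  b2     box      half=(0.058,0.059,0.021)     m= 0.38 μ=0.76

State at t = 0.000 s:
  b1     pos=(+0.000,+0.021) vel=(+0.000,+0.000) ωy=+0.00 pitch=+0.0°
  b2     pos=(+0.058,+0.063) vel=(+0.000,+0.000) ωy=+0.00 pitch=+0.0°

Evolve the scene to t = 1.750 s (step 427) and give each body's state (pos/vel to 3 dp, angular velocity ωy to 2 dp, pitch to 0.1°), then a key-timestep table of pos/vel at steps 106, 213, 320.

State at t = 1.750 s:
  b1     pos=(+0.000,+0.021) vel=(+0.000,+0.000) ωy=+0.00 pitch=+0.0°
  b2     pos=(+0.068,+0.052) vel=(+0.000,+0.000) ωy=-0.01 pitch=+36.8°

Key-timestep trajectory:
   step    t(s)  b1.x    b1.z    b1.vx   b1.vz   b2.x    b2.z    b2.vx   b2.vz 
    106  0.4344   +0.000  +0.021  +0.000  +0.000   +0.067  +0.052  +0.000  +0.000
    213  0.8730   +0.000  +0.021  +0.000  +0.000   +0.067  +0.052  +0.000  +0.000
    320  1.3115   +0.000  +0.021  +0.000  +0.000   +0.068  +0.052  +0.000  +0.000


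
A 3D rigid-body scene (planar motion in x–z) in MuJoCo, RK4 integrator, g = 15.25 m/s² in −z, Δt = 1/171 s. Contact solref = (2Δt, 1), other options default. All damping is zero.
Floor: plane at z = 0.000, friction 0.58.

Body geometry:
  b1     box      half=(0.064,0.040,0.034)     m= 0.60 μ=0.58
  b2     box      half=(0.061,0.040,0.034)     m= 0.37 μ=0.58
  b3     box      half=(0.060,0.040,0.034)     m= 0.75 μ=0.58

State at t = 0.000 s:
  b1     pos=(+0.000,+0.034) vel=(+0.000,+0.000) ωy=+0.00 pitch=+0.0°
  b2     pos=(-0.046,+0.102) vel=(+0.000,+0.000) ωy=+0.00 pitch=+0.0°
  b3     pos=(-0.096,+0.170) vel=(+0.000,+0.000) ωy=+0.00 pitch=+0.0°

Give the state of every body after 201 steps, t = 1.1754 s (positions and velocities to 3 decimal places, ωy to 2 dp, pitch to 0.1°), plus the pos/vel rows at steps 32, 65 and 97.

State at t = 1.1754 s:
  b1     pos=(+0.000,+0.034) vel=(+0.000,+0.000) ωy=+0.00 pitch=+0.0°
  b2     pos=(-0.110,+0.061) vel=(+0.000,+0.000) ωy=+0.00 pitch=-90.0°
  b3     pos=(-0.308,+0.034) vel=(+0.000,+0.000) ωy=+0.00 pitch=+180.0°

Key-timestep trajectory:
   step    t(s)  b1.x    b1.z    b1.vx   b1.vz   b2.x    b2.z    b2.vx   b2.vz   b3.x    b3.z    b3.vx   b3.vz 
     32  0.1871   +0.000  +0.034  +0.001  +0.000   -0.068  +0.106  -0.317  -0.023   -0.148  +0.134  -0.574  -0.704
     65  0.3801   +0.000  +0.034  +0.000  +0.000   -0.126  +0.067  -0.033  +0.010   -0.252  +0.068  -0.406  -0.045
     97  0.5673   +0.000  +0.034  +0.000  +0.000   -0.106  +0.063  -0.101  -0.044   -0.308  +0.034  +0.002  +0.004


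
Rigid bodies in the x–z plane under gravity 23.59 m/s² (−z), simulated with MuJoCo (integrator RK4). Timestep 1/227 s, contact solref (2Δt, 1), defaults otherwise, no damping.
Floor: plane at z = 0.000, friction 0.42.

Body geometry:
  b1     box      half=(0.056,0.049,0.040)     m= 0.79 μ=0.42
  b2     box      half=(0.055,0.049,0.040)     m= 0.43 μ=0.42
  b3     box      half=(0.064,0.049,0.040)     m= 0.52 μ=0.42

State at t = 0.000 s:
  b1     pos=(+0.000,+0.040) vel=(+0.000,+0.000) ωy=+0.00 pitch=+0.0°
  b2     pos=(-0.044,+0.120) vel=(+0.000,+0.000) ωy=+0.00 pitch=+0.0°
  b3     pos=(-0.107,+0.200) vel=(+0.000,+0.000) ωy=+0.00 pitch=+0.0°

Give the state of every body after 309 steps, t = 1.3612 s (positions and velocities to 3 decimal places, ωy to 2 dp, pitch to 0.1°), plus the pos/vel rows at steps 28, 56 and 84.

State at t = 1.3612 s:
  b1     pos=(+0.000,+0.040) vel=(+0.000,+0.000) ωy=+0.00 pitch=+0.0°
  b2     pos=(-0.113,+0.055) vel=(+0.000,+0.000) ωy=+0.00 pitch=-90.0°
  b3     pos=(-0.348,+0.040) vel=(+0.000,+0.000) ωy=+0.00 pitch=+180.0°

Key-timestep trajectory:
   step    t(s)  b1.x    b1.z    b1.vx   b1.vz   b2.x    b2.z    b2.vx   b2.vz   b3.x    b3.z    b3.vx   b3.vz 
     28  0.1233   +0.000  +0.040  +0.001  +0.000   -0.061  +0.121  -0.340  -0.028   -0.152  +0.168  -0.745  -0.756
     56  0.2467   +0.000  +0.040  +0.000  +0.000   -0.114  +0.052  +0.034  +0.188   -0.252  +0.069  -0.535  +0.326
     84  0.3700   +0.000  +0.040  +0.000  +0.000   -0.113  +0.055  +0.000  +0.000   -0.313  +0.066  -0.645  -0.336


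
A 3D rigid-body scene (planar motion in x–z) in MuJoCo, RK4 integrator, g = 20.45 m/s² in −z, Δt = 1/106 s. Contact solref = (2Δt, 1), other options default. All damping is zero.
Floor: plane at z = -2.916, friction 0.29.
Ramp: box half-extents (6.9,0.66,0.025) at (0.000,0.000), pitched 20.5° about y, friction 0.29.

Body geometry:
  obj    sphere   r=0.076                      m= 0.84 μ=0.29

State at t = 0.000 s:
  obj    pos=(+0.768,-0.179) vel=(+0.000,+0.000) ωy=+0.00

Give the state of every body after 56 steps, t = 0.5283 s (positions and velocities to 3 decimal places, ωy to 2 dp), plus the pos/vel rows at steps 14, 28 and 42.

State at t = 0.5283 s:
  obj    pos=(+1.437,-0.429) vel=(+2.531,-0.946) ωy=+35.54

Key-timestep trajectory:
   step    t(s)  obj.x    obj.z    obj.vx   obj.vz 
     14  0.1321   +0.810  -0.195  +0.633  -0.236
     28  0.2642   +0.935  -0.242  +1.266  -0.473
     42  0.3962   +1.144  -0.320  +1.899  -0.710


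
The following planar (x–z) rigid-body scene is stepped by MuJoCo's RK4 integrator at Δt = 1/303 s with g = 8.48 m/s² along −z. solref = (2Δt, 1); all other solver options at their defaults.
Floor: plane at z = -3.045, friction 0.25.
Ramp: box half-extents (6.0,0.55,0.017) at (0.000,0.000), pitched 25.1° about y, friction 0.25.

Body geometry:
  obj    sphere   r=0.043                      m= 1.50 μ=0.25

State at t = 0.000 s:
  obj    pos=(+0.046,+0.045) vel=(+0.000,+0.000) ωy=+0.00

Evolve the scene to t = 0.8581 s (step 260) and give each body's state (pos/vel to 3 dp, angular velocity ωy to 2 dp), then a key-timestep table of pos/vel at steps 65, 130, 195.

State at t = 0.8581 s:
  obj    pos=(+0.903,-0.357) vel=(+1.997,-0.935) ωy=+51.27

Key-timestep trajectory:
   step    t(s)  obj.x    obj.z    obj.vx   obj.vz 
     65  0.2145   +0.100  +0.020  +0.499  -0.234
    130  0.4290   +0.260  -0.056  +0.998  -0.468
    195  0.6436   +0.528  -0.181  +1.498  -0.701


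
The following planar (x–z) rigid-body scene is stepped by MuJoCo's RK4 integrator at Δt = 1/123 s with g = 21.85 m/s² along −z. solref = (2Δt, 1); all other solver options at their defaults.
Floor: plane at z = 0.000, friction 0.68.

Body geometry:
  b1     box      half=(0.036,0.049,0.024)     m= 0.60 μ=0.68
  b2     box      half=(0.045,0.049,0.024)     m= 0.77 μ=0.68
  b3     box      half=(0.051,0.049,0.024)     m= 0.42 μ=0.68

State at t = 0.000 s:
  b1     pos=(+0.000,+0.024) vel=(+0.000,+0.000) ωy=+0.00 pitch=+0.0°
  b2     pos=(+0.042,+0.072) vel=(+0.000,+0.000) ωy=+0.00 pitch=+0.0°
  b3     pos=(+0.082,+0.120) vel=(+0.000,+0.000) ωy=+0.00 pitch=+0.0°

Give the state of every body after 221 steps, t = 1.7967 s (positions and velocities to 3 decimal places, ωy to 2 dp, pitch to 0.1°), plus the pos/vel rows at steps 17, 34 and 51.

State at t = 1.7967 s:
  b1     pos=(+0.000,+0.024) vel=(+0.000,+0.000) ωy=+0.00 pitch=+0.0°
  b2     pos=(+0.082,+0.045) vel=(+0.000,+0.000) ωy=+0.00 pitch=+90.0°
  b3     pos=(+0.246,+0.024) vel=(+0.000,+0.000) ωy=+0.00 pitch=+180.0°

Key-timestep trajectory:
   step    t(s)  b1.x    b1.z    b1.vx   b1.vz   b2.x    b2.z    b2.vx   b2.vz   b3.x    b3.z    b3.vx   b3.vz 
     17  0.1382   +0.000  +0.024  +0.000  +0.001   +0.068  +0.047  +0.463  -0.078   +0.134  +0.049  +0.220  +0.160
     34  0.2764   +0.000  +0.024  +0.000  +0.000   +0.080  +0.045  +0.039  +0.007   +0.189  +0.056  +0.253  +0.032
     51  0.4146   +0.000  +0.024  +0.000  +0.000   +0.082  +0.045  +0.000  +0.000   +0.245  +0.022  +0.369  -0.600


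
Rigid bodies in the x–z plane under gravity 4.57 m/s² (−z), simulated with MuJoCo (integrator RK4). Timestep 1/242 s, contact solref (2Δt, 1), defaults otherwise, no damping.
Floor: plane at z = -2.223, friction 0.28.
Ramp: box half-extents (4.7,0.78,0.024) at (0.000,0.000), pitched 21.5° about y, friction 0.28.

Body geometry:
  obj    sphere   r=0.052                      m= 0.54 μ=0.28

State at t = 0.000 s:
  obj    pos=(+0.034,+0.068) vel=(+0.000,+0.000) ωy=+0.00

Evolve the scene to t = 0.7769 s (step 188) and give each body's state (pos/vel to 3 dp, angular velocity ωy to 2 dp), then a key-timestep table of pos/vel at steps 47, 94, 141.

State at t = 0.7769 s:
  obj    pos=(+0.370,-0.064) vel=(+0.865,-0.341) ωy=+17.87

Key-timestep trajectory:
   step    t(s)  obj.x    obj.z    obj.vx   obj.vz 
     47  0.1942   +0.055  +0.060  +0.216  -0.085
     94  0.3884   +0.118  +0.035  +0.432  -0.170
    141  0.5826   +0.223  -0.006  +0.649  -0.255


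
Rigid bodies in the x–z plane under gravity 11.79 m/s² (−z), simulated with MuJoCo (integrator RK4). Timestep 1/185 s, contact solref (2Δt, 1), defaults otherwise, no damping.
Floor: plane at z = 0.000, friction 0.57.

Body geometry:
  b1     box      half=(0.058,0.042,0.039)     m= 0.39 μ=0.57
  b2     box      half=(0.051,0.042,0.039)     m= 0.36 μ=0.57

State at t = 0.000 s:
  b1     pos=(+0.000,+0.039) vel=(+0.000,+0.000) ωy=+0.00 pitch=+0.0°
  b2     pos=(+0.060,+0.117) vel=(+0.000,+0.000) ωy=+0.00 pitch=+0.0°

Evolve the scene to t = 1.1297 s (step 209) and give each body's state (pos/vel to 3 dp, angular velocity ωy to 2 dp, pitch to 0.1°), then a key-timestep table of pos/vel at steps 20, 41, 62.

State at t = 1.1297 s:
  b1     pos=(+0.000,+0.039) vel=(+0.000,+0.000) ωy=+0.00 pitch=+0.0°
  b2     pos=(+0.109,+0.051) vel=(+0.000,+0.000) ωy=+0.00 pitch=+90.0°

Key-timestep trajectory:
   step    t(s)  b1.x    b1.z    b1.vx   b1.vz   b2.x    b2.z    b2.vx   b2.vz 
     20  0.1081   +0.000  +0.039  +0.000  +0.000   +0.062  +0.117  +0.045  -0.005
     41  0.2216   +0.000  +0.039  +0.000  +0.000   +0.074  +0.114  +0.182  -0.104
     62  0.3351   +0.000  +0.039  +0.000  +0.000   +0.104  +0.070  +0.301  -0.928
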